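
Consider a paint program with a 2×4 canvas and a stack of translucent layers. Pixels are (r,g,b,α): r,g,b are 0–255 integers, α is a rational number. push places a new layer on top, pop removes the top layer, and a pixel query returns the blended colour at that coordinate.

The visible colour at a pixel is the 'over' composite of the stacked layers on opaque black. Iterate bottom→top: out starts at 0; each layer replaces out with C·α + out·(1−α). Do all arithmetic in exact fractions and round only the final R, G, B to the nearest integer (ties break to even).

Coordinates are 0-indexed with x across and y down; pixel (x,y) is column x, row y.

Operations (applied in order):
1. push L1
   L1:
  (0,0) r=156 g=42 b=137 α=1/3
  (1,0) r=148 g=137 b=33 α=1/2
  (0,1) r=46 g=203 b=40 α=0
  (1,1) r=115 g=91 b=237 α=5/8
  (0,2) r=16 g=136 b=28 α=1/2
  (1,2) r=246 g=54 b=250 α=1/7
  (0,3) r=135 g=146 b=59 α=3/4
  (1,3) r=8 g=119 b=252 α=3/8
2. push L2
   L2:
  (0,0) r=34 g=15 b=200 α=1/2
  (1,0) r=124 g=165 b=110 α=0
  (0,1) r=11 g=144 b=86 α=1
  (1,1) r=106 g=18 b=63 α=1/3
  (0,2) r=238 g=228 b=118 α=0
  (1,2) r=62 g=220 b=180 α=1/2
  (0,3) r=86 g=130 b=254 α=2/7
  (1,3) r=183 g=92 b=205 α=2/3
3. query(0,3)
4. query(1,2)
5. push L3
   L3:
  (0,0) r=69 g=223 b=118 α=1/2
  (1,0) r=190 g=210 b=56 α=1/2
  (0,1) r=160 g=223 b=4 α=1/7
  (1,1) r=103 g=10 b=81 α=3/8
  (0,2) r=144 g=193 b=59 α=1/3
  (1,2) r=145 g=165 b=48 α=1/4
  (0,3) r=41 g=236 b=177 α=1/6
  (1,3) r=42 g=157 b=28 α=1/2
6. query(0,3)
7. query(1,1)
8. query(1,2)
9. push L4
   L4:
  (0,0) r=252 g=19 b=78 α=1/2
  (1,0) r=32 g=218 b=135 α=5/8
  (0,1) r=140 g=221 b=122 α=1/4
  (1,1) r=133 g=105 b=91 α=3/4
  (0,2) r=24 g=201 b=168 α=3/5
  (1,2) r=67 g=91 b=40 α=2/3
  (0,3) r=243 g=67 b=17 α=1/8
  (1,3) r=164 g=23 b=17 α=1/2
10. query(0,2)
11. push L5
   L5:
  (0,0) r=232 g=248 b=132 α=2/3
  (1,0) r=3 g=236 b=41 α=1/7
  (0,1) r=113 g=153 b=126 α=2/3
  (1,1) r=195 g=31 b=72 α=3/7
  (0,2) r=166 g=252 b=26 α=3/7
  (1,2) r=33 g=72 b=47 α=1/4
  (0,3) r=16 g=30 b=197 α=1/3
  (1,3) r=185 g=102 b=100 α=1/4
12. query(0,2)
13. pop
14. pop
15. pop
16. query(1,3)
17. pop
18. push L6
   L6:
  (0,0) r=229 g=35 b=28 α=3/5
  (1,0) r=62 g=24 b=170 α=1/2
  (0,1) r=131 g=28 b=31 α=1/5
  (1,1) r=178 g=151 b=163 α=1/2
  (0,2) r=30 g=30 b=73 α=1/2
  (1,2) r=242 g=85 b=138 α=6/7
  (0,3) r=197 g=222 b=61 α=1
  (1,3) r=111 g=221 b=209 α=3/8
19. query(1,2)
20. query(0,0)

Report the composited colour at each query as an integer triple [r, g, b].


query (0,3) [L1,L2] — begin 0,0,0
L1 α=3/4: [405/4, 219/2, 177/4]
L2 α=2/7: [2713/28, 1615/14, 2917/28]
→ [97, 115, 104]

query (1,2) [L1,L2] — begin 0,0,0
after L1 α=1/7: [246/7, 54/7, 250/7]
after L2 α=1/2: [340/7, 797/7, 755/7]
→ [49, 114, 108]

at x=0,y=3 over L1,L2,L3:
+L1 (α=3/4) → [405/4, 219/2, 177/4]
+L2 (α=2/7) → [2713/28, 1615/14, 2917/28]
+L3 (α=1/6) → [14713/168, 3793/28, 19541/168]
→ [88, 135, 116]

(1,1) stack=L1,L2,L3; from [0,0,0]:
L1 α=5/8: [575/8, 455/8, 1185/8]
L2 α=1/3: [333/4, 527/12, 479/4]
L3 α=3/8: [2901/32, 2995/96, 3367/32]
= [91, 31, 105]

at x=1,y=2 over L1,L2,L3:
L1 α=1/7: [246/7, 54/7, 250/7]
L2 α=1/2: [340/7, 797/7, 755/7]
L3 α=1/4: [2035/28, 1773/14, 2601/28]
rounded: [73, 127, 93]

at x=0,y=2 over L1,L2,L3,L4:
+L1 (α=1/2) → [8, 68, 14]
+L2 (α=0) → [8, 68, 14]
+L3 (α=1/3) → [160/3, 329/3, 29]
+L4 (α=3/5) → [536/15, 2467/15, 562/5]
→ [36, 164, 112]

query (0,2) [L1,L2,L3,L4,L5] — begin 0,0,0
after L1 α=1/2: [8, 68, 14]
after L2 α=0: [8, 68, 14]
after L3 α=1/3: [160/3, 329/3, 29]
after L4 α=3/5: [536/15, 2467/15, 562/5]
after L5 α=3/7: [9614/105, 21208/105, 2638/35]
→ [92, 202, 75]

(1,3) stack=L1,L2; from [0,0,0]:
after L1 α=3/8: [3, 357/8, 189/2]
after L2 α=2/3: [123, 1829/24, 1009/6]
→ [123, 76, 168]

query (1,2) [L1,L6] — begin 0,0,0
after L1 α=1/7: [246/7, 54/7, 250/7]
after L6 α=6/7: [10410/49, 3624/49, 6046/49]
rounded: [212, 74, 123]

query (0,0) [L1,L6] — begin 0,0,0
L1 α=1/3: [52, 14, 137/3]
L6 α=3/5: [791/5, 133/5, 526/15]
rounded: [158, 27, 35]


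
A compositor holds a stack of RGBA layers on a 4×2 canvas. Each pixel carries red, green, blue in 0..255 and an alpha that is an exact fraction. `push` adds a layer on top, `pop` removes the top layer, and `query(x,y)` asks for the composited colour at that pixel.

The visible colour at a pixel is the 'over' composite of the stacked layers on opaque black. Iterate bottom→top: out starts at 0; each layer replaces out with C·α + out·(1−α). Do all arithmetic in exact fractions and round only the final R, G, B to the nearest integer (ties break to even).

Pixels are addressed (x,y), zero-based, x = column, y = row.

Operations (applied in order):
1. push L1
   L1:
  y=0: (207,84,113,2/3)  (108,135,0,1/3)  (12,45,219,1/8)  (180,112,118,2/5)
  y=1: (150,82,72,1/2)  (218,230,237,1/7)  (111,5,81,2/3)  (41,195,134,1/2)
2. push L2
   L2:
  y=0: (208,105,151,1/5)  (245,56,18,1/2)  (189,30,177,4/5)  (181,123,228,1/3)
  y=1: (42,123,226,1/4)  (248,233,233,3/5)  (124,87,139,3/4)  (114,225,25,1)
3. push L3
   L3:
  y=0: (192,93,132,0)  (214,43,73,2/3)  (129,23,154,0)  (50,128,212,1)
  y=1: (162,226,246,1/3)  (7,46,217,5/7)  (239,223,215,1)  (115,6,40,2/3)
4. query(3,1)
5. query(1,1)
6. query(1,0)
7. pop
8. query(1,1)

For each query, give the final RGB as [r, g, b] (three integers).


query (3,1) [L1,L2,L3] — begin 0,0,0
L1 α=1/2: [41/2, 195/2, 67]
L2 α=1: [114, 225, 25]
L3 α=2/3: [344/3, 79, 35]
→ [115, 79, 35]

at x=1,y=1 over L1,L2,L3:
after L1 α=1/7: [218/7, 230/7, 237/7]
after L2 α=3/5: [5644/35, 5353/35, 5367/35]
after L3 α=5/7: [12513/245, 18756/245, 48709/245]
= [51, 77, 199]

at x=1,y=0 over L1,L2,L3:
+L1 (α=1/3) → [36, 45, 0]
+L2 (α=1/2) → [281/2, 101/2, 9]
+L3 (α=2/3) → [379/2, 91/2, 155/3]
= [190, 46, 52]

(1,1) stack=L1,L2; from [0,0,0]:
L1 α=1/7: [218/7, 230/7, 237/7]
L2 α=3/5: [5644/35, 5353/35, 5367/35]
rounded: [161, 153, 153]


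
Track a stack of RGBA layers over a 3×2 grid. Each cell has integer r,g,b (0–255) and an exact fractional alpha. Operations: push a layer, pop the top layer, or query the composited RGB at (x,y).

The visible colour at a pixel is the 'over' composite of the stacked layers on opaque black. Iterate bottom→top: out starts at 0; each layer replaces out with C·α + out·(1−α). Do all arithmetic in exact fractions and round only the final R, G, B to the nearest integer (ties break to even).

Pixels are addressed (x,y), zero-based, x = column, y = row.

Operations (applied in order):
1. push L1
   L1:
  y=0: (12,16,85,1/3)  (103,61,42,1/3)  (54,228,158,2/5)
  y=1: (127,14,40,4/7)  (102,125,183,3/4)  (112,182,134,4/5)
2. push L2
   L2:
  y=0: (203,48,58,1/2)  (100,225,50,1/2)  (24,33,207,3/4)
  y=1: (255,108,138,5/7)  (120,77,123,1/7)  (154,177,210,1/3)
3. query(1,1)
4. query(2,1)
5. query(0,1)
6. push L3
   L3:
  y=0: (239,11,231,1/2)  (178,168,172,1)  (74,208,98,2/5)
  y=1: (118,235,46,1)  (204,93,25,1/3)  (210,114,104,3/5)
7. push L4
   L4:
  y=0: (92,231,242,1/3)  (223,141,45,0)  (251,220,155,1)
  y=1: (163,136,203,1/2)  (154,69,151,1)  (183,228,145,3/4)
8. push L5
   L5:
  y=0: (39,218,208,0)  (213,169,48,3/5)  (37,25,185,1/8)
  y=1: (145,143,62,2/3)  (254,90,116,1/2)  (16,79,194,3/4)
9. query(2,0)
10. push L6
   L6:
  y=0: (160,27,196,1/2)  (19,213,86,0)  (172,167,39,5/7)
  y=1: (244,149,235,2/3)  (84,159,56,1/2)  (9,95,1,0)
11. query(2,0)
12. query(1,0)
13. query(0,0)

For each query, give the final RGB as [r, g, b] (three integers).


query (1,1) [L1,L2] — begin 0,0,0
+L1 (α=3/4) → [153/2, 375/4, 549/4]
+L2 (α=1/7) → [579/7, 1279/14, 1893/14]
= [83, 91, 135]

query (2,1) [L1,L2] — begin 0,0,0
after L1 α=4/5: [448/5, 728/5, 536/5]
after L2 α=1/3: [1666/15, 2341/15, 2122/15]
→ [111, 156, 141]

at x=0,y=1 over L1,L2:
L1 α=4/7: [508/7, 8, 160/7]
L2 α=5/7: [9941/49, 556/7, 5150/49]
rounded: [203, 79, 105]

query (2,0) [L1,L2,L3,L4,L5] — begin 0,0,0
+L1 (α=2/5) → [108/5, 456/5, 316/5]
+L2 (α=3/4) → [117/5, 951/20, 3421/20]
+L3 (α=2/5) → [1091/25, 11173/100, 14183/100]
+L4 (α=1) → [251, 220, 155]
+L5 (α=1/8) → [897/4, 1565/8, 635/4]
= [224, 196, 159]

query (2,0) [L1,L2,L3,L4,L5,L6] — begin 0,0,0
after L1 α=2/5: [108/5, 456/5, 316/5]
after L2 α=3/4: [117/5, 951/20, 3421/20]
after L3 α=2/5: [1091/25, 11173/100, 14183/100]
after L4 α=1: [251, 220, 155]
after L5 α=1/8: [897/4, 1565/8, 635/4]
after L6 α=5/7: [2617/14, 4905/28, 1025/14]
rounded: [187, 175, 73]

at x=1,y=0 over L1,L2,L3,L4,L5,L6:
+L1 (α=1/3) → [103/3, 61/3, 14]
+L2 (α=1/2) → [403/6, 368/3, 32]
+L3 (α=1) → [178, 168, 172]
+L4 (α=0) → [178, 168, 172]
+L5 (α=3/5) → [199, 843/5, 488/5]
+L6 (α=0) → [199, 843/5, 488/5]
rounded: [199, 169, 98]

query (0,0) [L1,L2,L3,L4,L5,L6] — begin 0,0,0
L1 α=1/3: [4, 16/3, 85/3]
L2 α=1/2: [207/2, 80/3, 259/6]
L3 α=1/2: [685/4, 113/6, 1645/12]
L4 α=1/3: [869/6, 806/9, 3097/18]
L5 α=0: [869/6, 806/9, 3097/18]
L6 α=1/2: [1829/12, 1049/18, 6625/36]
rounded: [152, 58, 184]


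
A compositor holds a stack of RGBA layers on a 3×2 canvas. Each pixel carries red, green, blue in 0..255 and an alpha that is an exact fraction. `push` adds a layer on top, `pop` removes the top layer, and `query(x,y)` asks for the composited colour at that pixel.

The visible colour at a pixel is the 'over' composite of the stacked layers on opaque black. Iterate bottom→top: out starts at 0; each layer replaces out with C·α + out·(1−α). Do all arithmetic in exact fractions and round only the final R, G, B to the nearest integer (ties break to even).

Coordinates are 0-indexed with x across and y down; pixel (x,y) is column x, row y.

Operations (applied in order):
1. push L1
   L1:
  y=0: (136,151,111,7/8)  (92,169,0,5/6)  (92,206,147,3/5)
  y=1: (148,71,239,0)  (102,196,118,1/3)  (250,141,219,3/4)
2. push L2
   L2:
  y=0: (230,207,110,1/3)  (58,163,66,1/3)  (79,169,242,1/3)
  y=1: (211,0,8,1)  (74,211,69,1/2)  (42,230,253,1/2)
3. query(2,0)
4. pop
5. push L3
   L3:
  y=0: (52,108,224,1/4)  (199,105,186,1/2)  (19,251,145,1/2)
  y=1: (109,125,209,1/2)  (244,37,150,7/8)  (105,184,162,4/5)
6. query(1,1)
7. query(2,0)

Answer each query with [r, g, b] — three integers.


at x=2,y=0 over L1,L2:
L1 α=3/5: [276/5, 618/5, 441/5]
L2 α=1/3: [947/15, 2081/15, 2092/15]
rounded: [63, 139, 139]

(1,1) stack=L1,L3; from [0,0,0]:
after L1 α=1/3: [34, 196/3, 118/3]
after L3 α=7/8: [871/4, 973/24, 817/6]
→ [218, 41, 136]

(2,0) stack=L1,L3; from [0,0,0]:
after L1 α=3/5: [276/5, 618/5, 441/5]
after L3 α=1/2: [371/10, 1873/10, 583/5]
= [37, 187, 117]


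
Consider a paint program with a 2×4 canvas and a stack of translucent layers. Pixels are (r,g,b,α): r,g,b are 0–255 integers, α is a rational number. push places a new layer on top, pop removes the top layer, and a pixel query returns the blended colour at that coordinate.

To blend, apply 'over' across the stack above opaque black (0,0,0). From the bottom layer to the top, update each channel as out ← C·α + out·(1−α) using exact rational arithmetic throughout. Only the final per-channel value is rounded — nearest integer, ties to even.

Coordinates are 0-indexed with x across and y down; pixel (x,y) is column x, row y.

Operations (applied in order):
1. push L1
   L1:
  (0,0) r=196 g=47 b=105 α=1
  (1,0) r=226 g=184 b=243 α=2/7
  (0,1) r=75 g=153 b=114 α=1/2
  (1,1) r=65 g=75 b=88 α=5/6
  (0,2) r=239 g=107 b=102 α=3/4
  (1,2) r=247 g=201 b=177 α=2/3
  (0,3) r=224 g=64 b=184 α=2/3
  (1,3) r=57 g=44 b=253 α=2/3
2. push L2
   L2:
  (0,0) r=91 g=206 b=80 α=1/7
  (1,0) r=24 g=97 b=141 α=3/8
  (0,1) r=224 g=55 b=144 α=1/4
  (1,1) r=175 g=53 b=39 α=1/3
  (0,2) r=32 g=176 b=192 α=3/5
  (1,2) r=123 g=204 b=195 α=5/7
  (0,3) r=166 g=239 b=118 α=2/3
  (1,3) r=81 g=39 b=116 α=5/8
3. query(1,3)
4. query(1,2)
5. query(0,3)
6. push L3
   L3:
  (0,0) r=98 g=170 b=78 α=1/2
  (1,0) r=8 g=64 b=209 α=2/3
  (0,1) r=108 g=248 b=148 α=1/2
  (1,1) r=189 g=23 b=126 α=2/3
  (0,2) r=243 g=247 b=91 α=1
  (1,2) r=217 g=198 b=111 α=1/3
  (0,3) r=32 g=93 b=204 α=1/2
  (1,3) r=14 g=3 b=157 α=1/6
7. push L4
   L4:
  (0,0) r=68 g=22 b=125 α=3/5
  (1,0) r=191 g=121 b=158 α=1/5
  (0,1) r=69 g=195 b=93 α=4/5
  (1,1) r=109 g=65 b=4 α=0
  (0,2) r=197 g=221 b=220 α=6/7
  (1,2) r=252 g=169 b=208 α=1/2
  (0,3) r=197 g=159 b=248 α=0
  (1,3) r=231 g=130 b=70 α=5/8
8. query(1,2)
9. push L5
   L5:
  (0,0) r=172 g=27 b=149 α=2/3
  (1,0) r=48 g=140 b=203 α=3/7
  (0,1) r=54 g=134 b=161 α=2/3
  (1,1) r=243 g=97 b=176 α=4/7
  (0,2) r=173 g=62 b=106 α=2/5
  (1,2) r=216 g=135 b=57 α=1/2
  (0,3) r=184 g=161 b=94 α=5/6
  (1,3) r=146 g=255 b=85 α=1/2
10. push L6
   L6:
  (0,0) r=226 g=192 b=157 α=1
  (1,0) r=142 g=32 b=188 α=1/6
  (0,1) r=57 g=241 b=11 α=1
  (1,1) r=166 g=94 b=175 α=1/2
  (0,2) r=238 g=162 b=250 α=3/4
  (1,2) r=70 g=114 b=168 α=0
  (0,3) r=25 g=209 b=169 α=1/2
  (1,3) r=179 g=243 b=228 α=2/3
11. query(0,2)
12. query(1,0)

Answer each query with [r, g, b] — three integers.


query (1,3) [L1,L2] — begin 0,0,0
L1 α=2/3: [38, 88/3, 506/3]
L2 α=5/8: [519/8, 283/8, 543/4]
= [65, 35, 136]

at x=1,y=2 over L1,L2:
after L1 α=2/3: [494/3, 134, 118]
after L2 α=5/7: [2833/21, 184, 173]
= [135, 184, 173]

query (0,3) [L1,L2] — begin 0,0,0
after L1 α=2/3: [448/3, 128/3, 368/3]
after L2 α=2/3: [1444/9, 1562/9, 1076/9]
→ [160, 174, 120]

at x=1,y=2 over L1,L2,L3,L4:
+L1 (α=2/3) → [494/3, 134, 118]
+L2 (α=5/7) → [2833/21, 184, 173]
+L3 (α=1/3) → [10223/63, 566/3, 457/3]
+L4 (α=1/2) → [26099/126, 1073/6, 1081/6]
→ [207, 179, 180]

query (0,2) [L1,L2,L3,L4,L5,L6] — begin 0,0,0
+L1 (α=3/4) → [717/4, 321/4, 153/2]
+L2 (α=3/5) → [909/10, 1377/10, 729/5]
+L3 (α=1) → [243, 247, 91]
+L4 (α=6/7) → [1425/7, 1573/7, 1411/7]
+L5 (α=2/5) → [6697/35, 5587/35, 5717/35]
+L6 (α=3/4) → [31687/140, 22597/140, 31967/140]
rounded: [226, 161, 228]

at x=1,y=0 over L1,L2,L3,L4,L5,L6:
after L1 α=2/7: [452/7, 368/7, 486/7]
after L2 α=3/8: [691/14, 3877/56, 5391/56]
after L3 α=2/3: [305/14, 11045/168, 28799/168]
after L4 α=1/5: [1947/35, 16127/210, 7087/42]
after L5 α=3/7: [12828/245, 76354/735, 26963/147]
after L6 α=1/6: [9893/147, 40529/441, 162451/882]
= [67, 92, 184]


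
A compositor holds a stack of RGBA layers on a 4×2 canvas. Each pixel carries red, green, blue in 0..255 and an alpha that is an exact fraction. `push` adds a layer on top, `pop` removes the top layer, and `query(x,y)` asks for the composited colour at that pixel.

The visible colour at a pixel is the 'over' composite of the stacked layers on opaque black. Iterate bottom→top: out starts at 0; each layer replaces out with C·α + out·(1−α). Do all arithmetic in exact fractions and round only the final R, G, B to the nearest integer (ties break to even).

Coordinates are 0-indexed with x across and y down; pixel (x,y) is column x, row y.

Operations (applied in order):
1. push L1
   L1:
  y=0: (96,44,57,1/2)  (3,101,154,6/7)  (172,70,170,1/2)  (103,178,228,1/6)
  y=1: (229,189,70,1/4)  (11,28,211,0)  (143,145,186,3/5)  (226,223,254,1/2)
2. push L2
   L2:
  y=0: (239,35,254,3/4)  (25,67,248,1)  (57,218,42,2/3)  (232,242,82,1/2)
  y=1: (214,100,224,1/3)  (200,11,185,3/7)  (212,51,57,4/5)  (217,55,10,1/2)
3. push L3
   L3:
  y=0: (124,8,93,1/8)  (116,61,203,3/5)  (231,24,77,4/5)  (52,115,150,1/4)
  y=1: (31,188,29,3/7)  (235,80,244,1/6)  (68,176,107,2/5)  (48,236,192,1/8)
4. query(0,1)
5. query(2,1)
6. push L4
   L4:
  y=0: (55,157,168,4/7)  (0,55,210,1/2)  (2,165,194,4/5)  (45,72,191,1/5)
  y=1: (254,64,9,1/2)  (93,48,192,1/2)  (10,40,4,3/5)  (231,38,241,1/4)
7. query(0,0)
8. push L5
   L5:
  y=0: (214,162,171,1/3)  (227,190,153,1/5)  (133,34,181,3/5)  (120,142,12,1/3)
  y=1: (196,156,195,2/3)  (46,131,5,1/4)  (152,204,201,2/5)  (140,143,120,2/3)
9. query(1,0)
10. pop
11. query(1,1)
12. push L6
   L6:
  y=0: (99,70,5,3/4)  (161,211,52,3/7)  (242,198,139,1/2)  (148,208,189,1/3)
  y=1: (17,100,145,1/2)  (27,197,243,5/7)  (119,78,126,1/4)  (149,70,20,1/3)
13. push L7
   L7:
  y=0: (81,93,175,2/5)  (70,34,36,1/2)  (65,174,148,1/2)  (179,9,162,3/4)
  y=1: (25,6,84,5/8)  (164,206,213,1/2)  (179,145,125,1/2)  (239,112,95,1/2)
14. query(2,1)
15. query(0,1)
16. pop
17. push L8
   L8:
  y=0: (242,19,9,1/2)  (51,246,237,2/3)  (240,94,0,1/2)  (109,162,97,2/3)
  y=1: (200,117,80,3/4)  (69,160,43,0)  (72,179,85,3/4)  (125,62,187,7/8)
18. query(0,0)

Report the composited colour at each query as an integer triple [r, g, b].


query (0,1) [L1,L2,L3] — begin 0,0,0
after L1 α=1/4: [229/4, 189/4, 35/2]
after L2 α=1/3: [219/2, 389/6, 259/3]
after L3 α=3/7: [531/7, 2470/21, 1297/21]
→ [76, 118, 62]

query (2,1) [L1,L2,L3] — begin 0,0,0
L1 α=3/5: [429/5, 87, 558/5]
L2 α=4/5: [4669/25, 291/5, 1698/25]
L3 α=2/5: [17407/125, 2633/25, 10444/125]
rounded: [139, 105, 84]

(0,0) stack=L1,L2,L3,L4; from [0,0,0]:
after L1 α=1/2: [48, 22, 57/2]
after L2 α=3/4: [765/4, 127/4, 1581/8]
after L3 α=1/8: [5851/32, 921/32, 11811/64]
after L4 α=4/7: [24593/224, 22859/224, 78441/448]
rounded: [110, 102, 175]

(1,0) stack=L1,L2,L3,L4,L5; from [0,0,0]:
L1 α=6/7: [18/7, 606/7, 132]
L2 α=1: [25, 67, 248]
L3 α=3/5: [398/5, 317/5, 221]
L4 α=1/2: [199/5, 296/5, 431/2]
L5 α=1/5: [1931/25, 2134/25, 203]
rounded: [77, 85, 203]

(1,1) stack=L1,L2,L3,L4; from [0,0,0]:
+L1 (α=0) → [0, 0, 0]
+L2 (α=3/7) → [600/7, 33/7, 555/7]
+L3 (α=1/6) → [4645/42, 725/42, 4483/42]
+L4 (α=1/2) → [8551/84, 2741/84, 12547/84]
= [102, 33, 149]

(2,1) stack=L1,L2,L3,L4,L6,L7; from [0,0,0]:
L1 α=3/5: [429/5, 87, 558/5]
L2 α=4/5: [4669/25, 291/5, 1698/25]
L3 α=2/5: [17407/125, 2633/25, 10444/125]
L4 α=3/5: [38564/625, 8266/125, 22388/625]
L6 α=1/4: [190067/2500, 8637/125, 72957/1250]
L7 α=1/2: [637567/5000, 13381/125, 229207/2500]
rounded: [128, 107, 92]

query (0,1) [L1,L2,L3,L4,L6,L7] — begin 0,0,0
L1 α=1/4: [229/4, 189/4, 35/2]
L2 α=1/3: [219/2, 389/6, 259/3]
L3 α=3/7: [531/7, 2470/21, 1297/21]
L4 α=1/2: [2309/14, 1907/21, 743/21]
L6 α=1/2: [2547/28, 4007/42, 1894/21]
L7 α=5/8: [11141/224, 4427/112, 2417/28]
→ [50, 40, 86]

query (0,0) [L1,L2,L3,L4,L6,L8] — begin 0,0,0
L1 α=1/2: [48, 22, 57/2]
L2 α=3/4: [765/4, 127/4, 1581/8]
L3 α=1/8: [5851/32, 921/32, 11811/64]
L4 α=4/7: [24593/224, 22859/224, 78441/448]
L6 α=3/4: [91121/896, 69899/896, 85161/1792]
L8 α=1/2: [307953/1792, 86923/1792, 101289/3584]
rounded: [172, 49, 28]


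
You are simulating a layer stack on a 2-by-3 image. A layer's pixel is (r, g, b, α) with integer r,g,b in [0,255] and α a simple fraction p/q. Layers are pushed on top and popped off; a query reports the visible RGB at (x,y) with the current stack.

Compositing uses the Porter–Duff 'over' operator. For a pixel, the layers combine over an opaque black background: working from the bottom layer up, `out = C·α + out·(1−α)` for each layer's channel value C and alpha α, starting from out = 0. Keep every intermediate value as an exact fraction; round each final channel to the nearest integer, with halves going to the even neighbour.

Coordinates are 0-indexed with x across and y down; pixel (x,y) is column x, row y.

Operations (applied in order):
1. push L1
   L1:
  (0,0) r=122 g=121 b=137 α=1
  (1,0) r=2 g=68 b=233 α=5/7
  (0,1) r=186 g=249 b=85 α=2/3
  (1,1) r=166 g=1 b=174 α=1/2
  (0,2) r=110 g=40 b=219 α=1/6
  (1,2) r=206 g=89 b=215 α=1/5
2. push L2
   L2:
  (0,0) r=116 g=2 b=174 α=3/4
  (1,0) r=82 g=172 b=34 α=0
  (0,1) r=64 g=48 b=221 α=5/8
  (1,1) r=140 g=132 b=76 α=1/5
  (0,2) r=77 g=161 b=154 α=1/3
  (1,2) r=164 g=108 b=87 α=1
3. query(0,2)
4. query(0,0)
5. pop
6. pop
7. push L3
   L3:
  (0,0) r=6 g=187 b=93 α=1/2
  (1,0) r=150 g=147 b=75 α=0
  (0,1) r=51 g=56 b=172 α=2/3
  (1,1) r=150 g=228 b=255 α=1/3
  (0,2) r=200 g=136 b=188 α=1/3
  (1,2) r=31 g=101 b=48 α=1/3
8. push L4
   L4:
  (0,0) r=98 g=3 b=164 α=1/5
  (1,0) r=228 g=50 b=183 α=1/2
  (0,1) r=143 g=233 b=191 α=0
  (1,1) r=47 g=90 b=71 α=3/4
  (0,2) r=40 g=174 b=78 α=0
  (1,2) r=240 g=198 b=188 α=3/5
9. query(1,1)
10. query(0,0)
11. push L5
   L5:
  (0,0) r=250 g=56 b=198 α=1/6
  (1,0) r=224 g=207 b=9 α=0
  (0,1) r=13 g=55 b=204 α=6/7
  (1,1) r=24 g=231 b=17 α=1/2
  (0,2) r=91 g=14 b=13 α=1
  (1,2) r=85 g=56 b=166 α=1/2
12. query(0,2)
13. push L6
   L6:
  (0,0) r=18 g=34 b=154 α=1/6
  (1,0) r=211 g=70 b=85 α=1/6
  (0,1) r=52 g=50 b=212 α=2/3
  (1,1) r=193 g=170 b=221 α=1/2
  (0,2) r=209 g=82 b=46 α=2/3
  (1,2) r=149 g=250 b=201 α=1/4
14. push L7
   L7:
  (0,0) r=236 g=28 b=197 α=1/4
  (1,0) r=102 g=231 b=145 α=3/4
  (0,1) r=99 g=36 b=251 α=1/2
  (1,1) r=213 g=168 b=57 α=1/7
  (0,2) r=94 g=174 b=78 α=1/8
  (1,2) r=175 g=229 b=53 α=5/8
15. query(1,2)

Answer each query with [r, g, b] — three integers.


query (0,2) [L1,L2] — begin 0,0,0
+L1 (α=1/6) → [55/3, 20/3, 73/2]
+L2 (α=1/3) → [341/9, 523/9, 227/3]
→ [38, 58, 76]

query (0,0) [L1,L2] — begin 0,0,0
+L1 (α=1) → [122, 121, 137]
+L2 (α=3/4) → [235/2, 127/4, 659/4]
= [118, 32, 165]

at x=1,y=1 over L3,L4:
after L3 α=1/3: [50, 76, 85]
after L4 α=3/4: [191/4, 173/2, 149/2]
= [48, 86, 74]

(0,0) stack=L3,L4; from [0,0,0]:
+L3 (α=1/2) → [3, 187/2, 93/2]
+L4 (α=1/5) → [22, 377/5, 70]
→ [22, 75, 70]

query (0,2) [L3,L4,L5] — begin 0,0,0
+L3 (α=1/3) → [200/3, 136/3, 188/3]
+L4 (α=0) → [200/3, 136/3, 188/3]
+L5 (α=1) → [91, 14, 13]
= [91, 14, 13]

query (1,2) [L3,L4,L5,L6,L7] — begin 0,0,0
L3 α=1/3: [31/3, 101/3, 16]
L4 α=3/5: [2222/15, 1984/15, 596/5]
L5 α=1/2: [3497/30, 1412/15, 713/5]
L6 α=1/4: [4987/40, 1331/10, 786/5]
L7 α=5/8: [49961/320, 15443/80, 3683/40]
rounded: [156, 193, 92]


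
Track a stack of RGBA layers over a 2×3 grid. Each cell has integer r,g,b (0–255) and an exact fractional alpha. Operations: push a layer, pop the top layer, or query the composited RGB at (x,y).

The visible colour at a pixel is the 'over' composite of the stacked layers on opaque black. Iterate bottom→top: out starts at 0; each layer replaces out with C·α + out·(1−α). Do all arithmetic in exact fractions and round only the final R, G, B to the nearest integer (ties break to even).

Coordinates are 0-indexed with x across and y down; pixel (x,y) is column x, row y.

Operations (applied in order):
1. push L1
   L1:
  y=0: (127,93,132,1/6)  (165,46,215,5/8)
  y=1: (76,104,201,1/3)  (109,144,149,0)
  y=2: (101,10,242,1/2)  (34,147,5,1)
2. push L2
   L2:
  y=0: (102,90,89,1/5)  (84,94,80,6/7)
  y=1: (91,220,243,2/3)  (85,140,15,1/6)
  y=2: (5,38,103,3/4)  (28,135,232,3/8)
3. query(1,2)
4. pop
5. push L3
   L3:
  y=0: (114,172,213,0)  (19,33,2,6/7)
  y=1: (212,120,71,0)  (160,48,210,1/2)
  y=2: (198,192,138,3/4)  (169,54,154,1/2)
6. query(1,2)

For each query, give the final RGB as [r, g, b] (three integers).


query (1,2) [L1,L2] — begin 0,0,0
L1 α=1: [34, 147, 5]
L2 α=3/8: [127/4, 285/2, 721/8]
= [32, 142, 90]

(1,2) stack=L1,L3; from [0,0,0]:
L1 α=1: [34, 147, 5]
L3 α=1/2: [203/2, 201/2, 159/2]
rounded: [102, 100, 80]


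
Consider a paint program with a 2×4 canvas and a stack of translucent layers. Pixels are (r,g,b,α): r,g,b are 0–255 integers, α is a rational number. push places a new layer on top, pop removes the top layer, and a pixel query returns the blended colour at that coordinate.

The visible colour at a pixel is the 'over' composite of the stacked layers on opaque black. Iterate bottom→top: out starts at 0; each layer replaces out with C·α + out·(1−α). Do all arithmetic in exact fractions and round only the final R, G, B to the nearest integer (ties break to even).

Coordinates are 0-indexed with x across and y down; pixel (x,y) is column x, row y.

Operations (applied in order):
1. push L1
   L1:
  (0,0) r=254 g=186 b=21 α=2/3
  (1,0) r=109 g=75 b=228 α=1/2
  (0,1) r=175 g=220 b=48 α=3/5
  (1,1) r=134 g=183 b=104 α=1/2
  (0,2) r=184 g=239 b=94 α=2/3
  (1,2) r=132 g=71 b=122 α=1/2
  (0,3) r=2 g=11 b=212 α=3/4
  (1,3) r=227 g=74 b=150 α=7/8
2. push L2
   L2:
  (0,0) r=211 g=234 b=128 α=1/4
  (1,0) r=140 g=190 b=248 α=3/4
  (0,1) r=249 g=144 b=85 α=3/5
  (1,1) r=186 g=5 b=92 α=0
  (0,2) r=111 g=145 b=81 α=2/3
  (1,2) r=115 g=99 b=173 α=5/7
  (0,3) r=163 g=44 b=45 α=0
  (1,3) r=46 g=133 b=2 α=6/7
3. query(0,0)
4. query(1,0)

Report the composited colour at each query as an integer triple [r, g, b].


(0,0) stack=L1,L2; from [0,0,0]:
after L1 α=2/3: [508/3, 124, 14]
after L2 α=1/4: [719/4, 303/2, 85/2]
→ [180, 152, 42]

(1,0) stack=L1,L2; from [0,0,0]:
L1 α=1/2: [109/2, 75/2, 114]
L2 α=3/4: [949/8, 1215/8, 429/2]
= [119, 152, 214]


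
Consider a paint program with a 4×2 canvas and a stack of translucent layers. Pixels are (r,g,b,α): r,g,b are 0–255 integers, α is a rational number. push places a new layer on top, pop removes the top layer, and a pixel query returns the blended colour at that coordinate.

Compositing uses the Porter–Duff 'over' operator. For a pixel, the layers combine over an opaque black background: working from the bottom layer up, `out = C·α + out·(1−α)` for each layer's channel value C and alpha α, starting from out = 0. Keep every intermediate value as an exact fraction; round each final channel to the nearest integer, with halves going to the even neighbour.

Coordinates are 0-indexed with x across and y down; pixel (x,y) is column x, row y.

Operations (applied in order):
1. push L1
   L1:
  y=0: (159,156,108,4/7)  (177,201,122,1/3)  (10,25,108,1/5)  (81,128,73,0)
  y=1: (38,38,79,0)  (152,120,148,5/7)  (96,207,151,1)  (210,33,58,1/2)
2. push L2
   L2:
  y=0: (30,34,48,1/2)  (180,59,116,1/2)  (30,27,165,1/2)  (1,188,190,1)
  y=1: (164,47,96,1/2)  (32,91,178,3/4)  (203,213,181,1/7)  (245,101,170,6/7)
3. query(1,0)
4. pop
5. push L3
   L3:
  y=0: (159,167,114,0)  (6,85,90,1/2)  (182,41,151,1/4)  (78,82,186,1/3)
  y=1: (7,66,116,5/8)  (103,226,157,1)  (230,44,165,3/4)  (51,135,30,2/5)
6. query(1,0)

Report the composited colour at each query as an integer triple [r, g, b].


query (1,0) [L1,L2] — begin 0,0,0
L1 α=1/3: [59, 67, 122/3]
L2 α=1/2: [239/2, 63, 235/3]
rounded: [120, 63, 78]

query (1,0) [L1,L3] — begin 0,0,0
L1 α=1/3: [59, 67, 122/3]
L3 α=1/2: [65/2, 76, 196/3]
→ [32, 76, 65]


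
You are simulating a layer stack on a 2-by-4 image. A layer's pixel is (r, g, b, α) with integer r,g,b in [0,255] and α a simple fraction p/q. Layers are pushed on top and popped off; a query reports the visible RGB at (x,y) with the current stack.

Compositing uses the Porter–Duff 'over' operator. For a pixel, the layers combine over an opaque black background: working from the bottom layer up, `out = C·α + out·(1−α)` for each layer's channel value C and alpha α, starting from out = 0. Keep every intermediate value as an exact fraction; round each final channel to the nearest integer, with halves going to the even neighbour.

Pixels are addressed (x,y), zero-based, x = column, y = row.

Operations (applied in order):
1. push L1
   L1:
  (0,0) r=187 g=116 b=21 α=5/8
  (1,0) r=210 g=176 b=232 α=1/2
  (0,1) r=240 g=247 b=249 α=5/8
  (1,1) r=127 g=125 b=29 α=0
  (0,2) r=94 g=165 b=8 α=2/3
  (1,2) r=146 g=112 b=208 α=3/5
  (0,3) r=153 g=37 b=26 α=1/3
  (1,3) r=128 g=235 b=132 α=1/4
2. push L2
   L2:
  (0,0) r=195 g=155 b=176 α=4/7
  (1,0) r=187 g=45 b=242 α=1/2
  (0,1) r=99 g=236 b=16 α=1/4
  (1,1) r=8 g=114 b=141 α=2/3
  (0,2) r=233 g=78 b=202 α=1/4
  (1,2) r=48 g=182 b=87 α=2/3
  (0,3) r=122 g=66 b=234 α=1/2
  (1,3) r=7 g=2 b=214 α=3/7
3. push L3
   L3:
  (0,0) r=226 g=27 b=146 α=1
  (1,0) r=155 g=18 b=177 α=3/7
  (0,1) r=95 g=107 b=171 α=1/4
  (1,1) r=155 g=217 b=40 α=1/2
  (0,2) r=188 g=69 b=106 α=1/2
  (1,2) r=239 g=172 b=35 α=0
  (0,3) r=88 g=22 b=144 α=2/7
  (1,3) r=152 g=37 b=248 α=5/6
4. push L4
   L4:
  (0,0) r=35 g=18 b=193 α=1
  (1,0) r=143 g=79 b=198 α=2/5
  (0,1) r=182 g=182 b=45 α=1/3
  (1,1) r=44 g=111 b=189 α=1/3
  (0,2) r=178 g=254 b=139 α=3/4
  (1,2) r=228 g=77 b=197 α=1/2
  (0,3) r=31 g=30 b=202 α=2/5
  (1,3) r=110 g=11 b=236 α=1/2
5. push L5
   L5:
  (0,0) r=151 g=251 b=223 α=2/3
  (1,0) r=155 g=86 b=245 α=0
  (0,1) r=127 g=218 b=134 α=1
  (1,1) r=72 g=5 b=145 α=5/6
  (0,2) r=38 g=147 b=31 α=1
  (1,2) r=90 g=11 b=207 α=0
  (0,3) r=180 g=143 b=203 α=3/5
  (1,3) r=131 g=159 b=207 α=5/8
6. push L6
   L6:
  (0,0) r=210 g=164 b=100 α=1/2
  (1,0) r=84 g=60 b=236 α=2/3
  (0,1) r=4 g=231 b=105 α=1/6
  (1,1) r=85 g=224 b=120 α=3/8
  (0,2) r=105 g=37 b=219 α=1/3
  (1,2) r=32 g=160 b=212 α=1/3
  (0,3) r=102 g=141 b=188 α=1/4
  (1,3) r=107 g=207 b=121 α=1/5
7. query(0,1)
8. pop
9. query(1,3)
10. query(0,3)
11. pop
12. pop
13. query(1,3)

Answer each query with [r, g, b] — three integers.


query (0,1) [L1,L2,L3,L4,L5,L6] — begin 0,0,0
L1 α=5/8: [150, 1235/8, 1245/8]
L2 α=1/4: [549/4, 5593/32, 3863/32]
L3 α=1/4: [2027/16, 20203/128, 17061/128]
L4 α=1/3: [1161/8, 10617/64, 6647/64]
L5 α=1: [127, 218, 134]
L6 α=1/6: [213/2, 1321/6, 775/6]
→ [106, 220, 129]

query (1,3) [L1,L2,L3,L4,L5] — begin 0,0,0
+L1 (α=1/4) → [32, 235/4, 33]
+L2 (α=3/7) → [149/7, 241/7, 774/7]
+L3 (α=5/6) → [1823/14, 256/7, 4727/21]
+L4 (α=1/2) → [3363/28, 333/14, 9683/42]
+L5 (α=5/8) → [28429/224, 12129/112, 24173/112]
rounded: [127, 108, 216]

at x=0,y=3 over L1,L2,L3,L4,L5:
L1 α=1/3: [51, 37/3, 26/3]
L2 α=1/2: [173/2, 235/6, 364/3]
L3 α=2/7: [1217/14, 1439/42, 2684/21]
L4 α=2/5: [4519/70, 2279/70, 5512/35]
L5 α=3/5: [23419/175, 17294/175, 32339/175]
= [134, 99, 185]

at x=1,y=3 over L1,L2,L3:
L1 α=1/4: [32, 235/4, 33]
L2 α=3/7: [149/7, 241/7, 774/7]
L3 α=5/6: [1823/14, 256/7, 4727/21]
= [130, 37, 225]


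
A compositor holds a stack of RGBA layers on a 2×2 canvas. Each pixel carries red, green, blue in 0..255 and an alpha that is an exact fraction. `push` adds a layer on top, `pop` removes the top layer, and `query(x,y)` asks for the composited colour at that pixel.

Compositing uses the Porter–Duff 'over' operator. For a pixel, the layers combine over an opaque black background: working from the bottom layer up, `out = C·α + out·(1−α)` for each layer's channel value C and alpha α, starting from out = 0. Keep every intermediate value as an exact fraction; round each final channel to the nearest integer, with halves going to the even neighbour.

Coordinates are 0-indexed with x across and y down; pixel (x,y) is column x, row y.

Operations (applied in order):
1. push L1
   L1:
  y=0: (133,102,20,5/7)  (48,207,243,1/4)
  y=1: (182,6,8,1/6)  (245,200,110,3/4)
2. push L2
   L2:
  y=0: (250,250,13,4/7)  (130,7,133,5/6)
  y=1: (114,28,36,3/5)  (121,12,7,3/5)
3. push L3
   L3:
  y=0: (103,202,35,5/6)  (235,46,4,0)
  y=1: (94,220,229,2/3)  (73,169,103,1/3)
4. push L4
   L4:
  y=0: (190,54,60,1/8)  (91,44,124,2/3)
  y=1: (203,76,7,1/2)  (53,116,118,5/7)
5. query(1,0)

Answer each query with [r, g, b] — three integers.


at x=1,y=0 over L1,L2,L3,L4:
+L1 (α=1/4) → [12, 207/4, 243/4]
+L2 (α=5/6) → [331/3, 347/24, 2903/24]
+L3 (α=0) → [331/3, 347/24, 2903/24]
+L4 (α=2/3) → [877/9, 2459/72, 8855/72]
rounded: [97, 34, 123]


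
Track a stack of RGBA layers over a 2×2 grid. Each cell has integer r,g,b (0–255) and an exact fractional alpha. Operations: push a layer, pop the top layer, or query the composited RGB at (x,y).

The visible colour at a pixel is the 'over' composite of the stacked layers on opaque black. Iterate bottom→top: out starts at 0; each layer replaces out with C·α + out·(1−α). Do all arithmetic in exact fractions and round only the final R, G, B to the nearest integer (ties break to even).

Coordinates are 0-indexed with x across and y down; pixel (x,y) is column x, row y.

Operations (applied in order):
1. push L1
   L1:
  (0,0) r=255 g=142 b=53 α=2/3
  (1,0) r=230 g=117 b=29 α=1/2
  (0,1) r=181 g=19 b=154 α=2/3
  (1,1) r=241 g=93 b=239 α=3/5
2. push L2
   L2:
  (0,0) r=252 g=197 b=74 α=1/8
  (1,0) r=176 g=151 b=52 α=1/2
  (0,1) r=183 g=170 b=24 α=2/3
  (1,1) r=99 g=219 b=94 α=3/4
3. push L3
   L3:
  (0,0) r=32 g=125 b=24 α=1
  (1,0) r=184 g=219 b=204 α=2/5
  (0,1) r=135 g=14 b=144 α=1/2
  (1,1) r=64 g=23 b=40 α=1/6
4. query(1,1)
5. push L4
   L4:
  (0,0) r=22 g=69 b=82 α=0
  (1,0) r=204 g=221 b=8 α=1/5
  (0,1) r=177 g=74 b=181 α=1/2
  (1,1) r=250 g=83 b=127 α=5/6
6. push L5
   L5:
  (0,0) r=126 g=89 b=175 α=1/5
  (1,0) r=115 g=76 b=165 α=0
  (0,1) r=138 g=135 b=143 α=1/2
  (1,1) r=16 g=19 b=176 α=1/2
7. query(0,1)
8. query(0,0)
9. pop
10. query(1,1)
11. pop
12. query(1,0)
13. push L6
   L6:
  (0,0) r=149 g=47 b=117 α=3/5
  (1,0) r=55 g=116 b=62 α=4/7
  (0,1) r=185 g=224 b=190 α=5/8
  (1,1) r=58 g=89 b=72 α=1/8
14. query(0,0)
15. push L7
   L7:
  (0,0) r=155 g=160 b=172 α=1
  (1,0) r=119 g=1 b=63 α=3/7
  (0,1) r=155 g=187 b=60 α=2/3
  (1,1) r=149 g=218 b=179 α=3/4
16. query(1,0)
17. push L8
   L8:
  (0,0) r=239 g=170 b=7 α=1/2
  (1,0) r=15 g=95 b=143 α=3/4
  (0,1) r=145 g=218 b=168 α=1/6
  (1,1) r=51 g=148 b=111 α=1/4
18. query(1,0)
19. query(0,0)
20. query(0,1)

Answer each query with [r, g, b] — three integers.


(1,1) stack=L1,L2,L3; from [0,0,0]:
after L1 α=3/5: [723/5, 279/5, 717/5]
after L2 α=3/4: [552/5, 891/5, 2127/20]
after L3 α=1/6: [308/3, 457/3, 2287/24]
rounded: [103, 152, 95]

query (0,1) [L1,L2,L3,L4,L5] — begin 0,0,0
L1 α=2/3: [362/3, 38/3, 308/3]
L2 α=2/3: [1460/9, 1058/9, 452/9]
L3 α=1/2: [2675/18, 592/9, 874/9]
L4 α=1/2: [5861/36, 629/9, 2503/18]
L5 α=1/2: [10829/72, 922/9, 5077/36]
rounded: [150, 102, 141]

at x=0,y=0 over L1,L2,L3,L4,L5:
after L1 α=2/3: [170, 284/3, 106/3]
after L2 α=1/8: [721/4, 2579/24, 241/6]
after L3 α=1: [32, 125, 24]
after L4 α=0: [32, 125, 24]
after L5 α=1/5: [254/5, 589/5, 271/5]
= [51, 118, 54]

query (1,1) [L1,L2,L3,L4] — begin 0,0,0
+L1 (α=3/5) → [723/5, 279/5, 717/5]
+L2 (α=3/4) → [552/5, 891/5, 2127/20]
+L3 (α=1/6) → [308/3, 457/3, 2287/24]
+L4 (α=5/6) → [2029/9, 851/9, 17527/144]
= [225, 95, 122]

query (1,0) [L1,L2,L3] — begin 0,0,0
L1 α=1/2: [115, 117/2, 29/2]
L2 α=1/2: [291/2, 419/4, 133/4]
L3 α=2/5: [1609/10, 3009/20, 2031/20]
rounded: [161, 150, 102]

(0,0) stack=L1,L2,L3,L6; from [0,0,0]:
after L1 α=2/3: [170, 284/3, 106/3]
after L2 α=1/8: [721/4, 2579/24, 241/6]
after L3 α=1: [32, 125, 24]
after L6 α=3/5: [511/5, 391/5, 399/5]
rounded: [102, 78, 80]

at x=1,y=0 over L1,L2,L3,L6,L7:
+L1 (α=1/2) → [115, 117/2, 29/2]
+L2 (α=1/2) → [291/2, 419/4, 133/4]
+L3 (α=2/5) → [1609/10, 3009/20, 2031/20]
+L6 (α=4/7) → [7027/70, 18307/140, 1579/20]
+L7 (α=3/7) → [26549/245, 18412/245, 2524/35]
= [108, 75, 72]

at x=1,y=0 over L1,L2,L3,L6,L7,L8:
L1 α=1/2: [115, 117/2, 29/2]
L2 α=1/2: [291/2, 419/4, 133/4]
L3 α=2/5: [1609/10, 3009/20, 2031/20]
L6 α=4/7: [7027/70, 18307/140, 1579/20]
L7 α=3/7: [26549/245, 18412/245, 2524/35]
L8 α=3/4: [18787/490, 88237/980, 17539/140]
→ [38, 90, 125]

(0,0) stack=L1,L2,L3,L6,L7,L8; from [0,0,0]:
after L1 α=2/3: [170, 284/3, 106/3]
after L2 α=1/8: [721/4, 2579/24, 241/6]
after L3 α=1: [32, 125, 24]
after L6 α=3/5: [511/5, 391/5, 399/5]
after L7 α=1: [155, 160, 172]
after L8 α=1/2: [197, 165, 179/2]
rounded: [197, 165, 90]

at x=0,y=1 over L1,L2,L3,L6,L7,L8:
after L1 α=2/3: [362/3, 38/3, 308/3]
after L2 α=2/3: [1460/9, 1058/9, 452/9]
after L3 α=1/2: [2675/18, 592/9, 874/9]
after L6 α=5/8: [8225/48, 494/3, 931/6]
after L7 α=2/3: [23105/144, 1616/9, 1651/18]
after L8 α=1/6: [136405/864, 5021/27, 11279/108]
= [158, 186, 104]


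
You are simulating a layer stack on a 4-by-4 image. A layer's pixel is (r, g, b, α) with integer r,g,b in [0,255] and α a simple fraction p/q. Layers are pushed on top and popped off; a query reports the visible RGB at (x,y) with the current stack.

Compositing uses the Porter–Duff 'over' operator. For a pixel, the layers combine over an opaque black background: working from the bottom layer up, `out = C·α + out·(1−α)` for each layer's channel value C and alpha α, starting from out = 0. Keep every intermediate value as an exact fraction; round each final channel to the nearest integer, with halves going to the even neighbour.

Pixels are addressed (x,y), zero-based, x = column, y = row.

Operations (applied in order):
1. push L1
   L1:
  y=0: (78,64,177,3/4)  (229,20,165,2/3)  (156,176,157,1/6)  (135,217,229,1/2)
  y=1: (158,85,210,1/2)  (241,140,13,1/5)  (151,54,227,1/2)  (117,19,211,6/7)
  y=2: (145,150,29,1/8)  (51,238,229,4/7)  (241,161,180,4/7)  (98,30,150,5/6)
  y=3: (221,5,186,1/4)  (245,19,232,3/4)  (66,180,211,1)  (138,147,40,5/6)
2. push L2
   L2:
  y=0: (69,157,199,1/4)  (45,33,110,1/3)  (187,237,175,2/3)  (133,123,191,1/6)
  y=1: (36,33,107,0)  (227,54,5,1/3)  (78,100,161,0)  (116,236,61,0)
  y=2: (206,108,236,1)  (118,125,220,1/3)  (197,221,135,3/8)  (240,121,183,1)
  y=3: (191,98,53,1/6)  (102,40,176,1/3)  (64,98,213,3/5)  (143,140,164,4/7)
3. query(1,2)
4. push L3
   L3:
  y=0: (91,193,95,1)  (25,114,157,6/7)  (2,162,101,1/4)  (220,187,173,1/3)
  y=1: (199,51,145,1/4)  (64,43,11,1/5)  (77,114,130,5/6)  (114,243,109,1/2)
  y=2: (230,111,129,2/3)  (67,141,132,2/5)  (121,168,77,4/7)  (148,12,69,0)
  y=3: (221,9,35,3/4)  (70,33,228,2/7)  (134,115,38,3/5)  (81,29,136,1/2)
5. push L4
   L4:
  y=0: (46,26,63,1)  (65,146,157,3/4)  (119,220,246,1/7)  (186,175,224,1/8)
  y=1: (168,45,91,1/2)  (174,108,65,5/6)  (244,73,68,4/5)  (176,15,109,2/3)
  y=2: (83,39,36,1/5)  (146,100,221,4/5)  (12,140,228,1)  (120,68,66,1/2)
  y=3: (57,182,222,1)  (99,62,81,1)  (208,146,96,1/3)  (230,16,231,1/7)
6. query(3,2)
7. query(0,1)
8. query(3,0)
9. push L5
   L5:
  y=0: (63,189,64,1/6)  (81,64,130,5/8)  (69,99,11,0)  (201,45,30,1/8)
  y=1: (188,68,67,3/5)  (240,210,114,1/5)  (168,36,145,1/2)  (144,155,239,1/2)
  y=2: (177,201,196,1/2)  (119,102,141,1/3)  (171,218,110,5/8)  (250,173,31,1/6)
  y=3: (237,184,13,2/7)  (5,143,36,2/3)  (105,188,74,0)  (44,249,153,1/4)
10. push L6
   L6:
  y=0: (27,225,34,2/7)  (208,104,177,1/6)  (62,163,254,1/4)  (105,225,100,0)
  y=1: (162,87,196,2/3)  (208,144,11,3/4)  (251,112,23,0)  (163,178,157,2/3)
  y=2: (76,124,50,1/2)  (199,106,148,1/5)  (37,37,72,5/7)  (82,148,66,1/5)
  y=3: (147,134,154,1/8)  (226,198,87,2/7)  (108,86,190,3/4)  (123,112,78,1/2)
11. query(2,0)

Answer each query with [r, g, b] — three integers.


(1,2) stack=L1,L2; from [0,0,0]:
L1 α=4/7: [204/7, 136, 916/7]
L2 α=1/3: [1234/21, 397/3, 1124/7]
rounded: [59, 132, 161]

at x=3,y=2 over L1,L2,L3,L4:
+L1 (α=5/6) → [245/3, 25, 125]
+L2 (α=1) → [240, 121, 183]
+L3 (α=0) → [240, 121, 183]
+L4 (α=1/2) → [180, 189/2, 249/2]
= [180, 94, 124]

at x=0,y=1 over L1,L2,L3,L4:
+L1 (α=1/2) → [79, 85/2, 105]
+L2 (α=0) → [79, 85/2, 105]
+L3 (α=1/4) → [109, 357/8, 115]
+L4 (α=1/2) → [277/2, 717/16, 103]
rounded: [138, 45, 103]

query (3,0) [L1,L2,L3,L4] — begin 0,0,0
L1 α=1/2: [135/2, 217/2, 229/2]
L2 α=1/6: [941/12, 1331/12, 509/4]
L3 α=1/3: [2261/18, 2453/18, 285/2]
L4 α=1/8: [19175/144, 20321/144, 2443/16]
rounded: [133, 141, 153]

(2,0) stack=L1,L2,L3,L4,L5,L6; from [0,0,0]:
+L1 (α=1/6) → [26, 88/3, 157/6]
+L2 (α=2/3) → [400/3, 1510/9, 2257/18]
+L3 (α=1/4) → [201/2, 499/3, 2863/24]
+L4 (α=1/7) → [722/7, 174, 3847/28]
+L5 (α=0) → [722/7, 174, 3847/28]
+L6 (α=1/4) → [650/7, 685/4, 18653/112]
rounded: [93, 171, 167]


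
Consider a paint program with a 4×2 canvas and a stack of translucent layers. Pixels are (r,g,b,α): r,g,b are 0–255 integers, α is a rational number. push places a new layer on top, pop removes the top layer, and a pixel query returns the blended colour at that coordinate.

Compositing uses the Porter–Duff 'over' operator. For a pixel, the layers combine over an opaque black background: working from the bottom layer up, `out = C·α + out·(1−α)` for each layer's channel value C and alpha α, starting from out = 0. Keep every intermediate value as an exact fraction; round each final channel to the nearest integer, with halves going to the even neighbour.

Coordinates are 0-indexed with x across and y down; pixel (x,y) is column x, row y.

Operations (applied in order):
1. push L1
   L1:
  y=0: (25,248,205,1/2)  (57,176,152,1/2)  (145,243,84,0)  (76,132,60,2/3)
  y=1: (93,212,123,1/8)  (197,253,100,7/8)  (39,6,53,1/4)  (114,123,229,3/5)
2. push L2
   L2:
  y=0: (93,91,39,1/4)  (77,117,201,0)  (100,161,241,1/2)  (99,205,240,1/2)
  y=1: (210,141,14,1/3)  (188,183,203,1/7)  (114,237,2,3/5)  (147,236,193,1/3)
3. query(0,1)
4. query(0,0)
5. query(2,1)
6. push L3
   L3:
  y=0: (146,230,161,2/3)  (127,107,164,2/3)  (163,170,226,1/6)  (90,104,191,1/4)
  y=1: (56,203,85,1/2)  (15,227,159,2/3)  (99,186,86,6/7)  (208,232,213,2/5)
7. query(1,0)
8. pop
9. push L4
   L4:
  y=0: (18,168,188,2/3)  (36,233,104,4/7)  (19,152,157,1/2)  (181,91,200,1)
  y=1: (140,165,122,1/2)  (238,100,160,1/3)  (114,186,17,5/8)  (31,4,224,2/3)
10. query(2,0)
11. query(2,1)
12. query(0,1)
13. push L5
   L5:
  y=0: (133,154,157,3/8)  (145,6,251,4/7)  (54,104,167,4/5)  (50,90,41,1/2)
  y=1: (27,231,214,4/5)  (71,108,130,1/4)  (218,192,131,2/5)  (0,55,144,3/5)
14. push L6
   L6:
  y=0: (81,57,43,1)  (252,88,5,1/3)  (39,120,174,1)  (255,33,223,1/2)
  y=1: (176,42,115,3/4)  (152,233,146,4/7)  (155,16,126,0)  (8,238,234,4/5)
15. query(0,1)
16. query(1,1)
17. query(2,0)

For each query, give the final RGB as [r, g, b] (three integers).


query (0,1) [L1,L2] — begin 0,0,0
+L1 (α=1/8) → [93/8, 53/2, 123/8]
+L2 (α=1/3) → [311/4, 194/3, 179/12]
rounded: [78, 65, 15]

at x=0,y=0 over L1,L2:
+L1 (α=1/2) → [25/2, 124, 205/2]
+L2 (α=1/4) → [261/8, 463/4, 693/8]
→ [33, 116, 87]

query (2,1) [L1,L2] — begin 0,0,0
+L1 (α=1/4) → [39/4, 3/2, 53/4]
+L2 (α=3/5) → [723/10, 714/5, 13/2]
= [72, 143, 6]

(1,0) stack=L1,L2,L3; from [0,0,0]:
L1 α=1/2: [57/2, 88, 76]
L2 α=0: [57/2, 88, 76]
L3 α=2/3: [565/6, 302/3, 404/3]
→ [94, 101, 135]

at x=2,y=0 over L1,L2,L4:
after L1 α=0: [0, 0, 0]
after L2 α=1/2: [50, 161/2, 241/2]
after L4 α=1/2: [69/2, 465/4, 555/4]
= [34, 116, 139]

(2,1) stack=L1,L2,L4; from [0,0,0]:
+L1 (α=1/4) → [39/4, 3/2, 53/4]
+L2 (α=3/5) → [723/10, 714/5, 13/2]
+L4 (α=5/8) → [7869/80, 849/5, 209/16]
rounded: [98, 170, 13]

(0,1) stack=L1,L2,L4; from [0,0,0]:
+L1 (α=1/8) → [93/8, 53/2, 123/8]
+L2 (α=1/3) → [311/4, 194/3, 179/12]
+L4 (α=1/2) → [871/8, 689/6, 1643/24]
→ [109, 115, 68]

at x=0,y=1 over L1,L2,L4,L5,L6:
L1 α=1/8: [93/8, 53/2, 123/8]
L2 α=1/3: [311/4, 194/3, 179/12]
L4 α=1/2: [871/8, 689/6, 1643/24]
L5 α=4/5: [347/8, 6233/30, 22187/120]
L6 α=3/4: [4571/32, 10013/120, 63587/480]
→ [143, 83, 132]

query (1,1) [L1,L2,L4,L5,L6] — begin 0,0,0
after L1 α=7/8: [1379/8, 1771/8, 175/2]
after L2 α=1/7: [4889/28, 6045/28, 104]
after L4 α=1/3: [8221/42, 7445/42, 368/3]
after L5 α=1/4: [9215/56, 8957/56, 249/2]
after L6 α=4/7: [61693/392, 79063/392, 1915/14]
rounded: [157, 202, 137]

query (2,0) [L1,L2,L4,L5,L6] — begin 0,0,0
after L1 α=0: [0, 0, 0]
after L2 α=1/2: [50, 161/2, 241/2]
after L4 α=1/2: [69/2, 465/4, 555/4]
after L5 α=4/5: [501/10, 2129/20, 3227/20]
after L6 α=1: [39, 120, 174]
→ [39, 120, 174]
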